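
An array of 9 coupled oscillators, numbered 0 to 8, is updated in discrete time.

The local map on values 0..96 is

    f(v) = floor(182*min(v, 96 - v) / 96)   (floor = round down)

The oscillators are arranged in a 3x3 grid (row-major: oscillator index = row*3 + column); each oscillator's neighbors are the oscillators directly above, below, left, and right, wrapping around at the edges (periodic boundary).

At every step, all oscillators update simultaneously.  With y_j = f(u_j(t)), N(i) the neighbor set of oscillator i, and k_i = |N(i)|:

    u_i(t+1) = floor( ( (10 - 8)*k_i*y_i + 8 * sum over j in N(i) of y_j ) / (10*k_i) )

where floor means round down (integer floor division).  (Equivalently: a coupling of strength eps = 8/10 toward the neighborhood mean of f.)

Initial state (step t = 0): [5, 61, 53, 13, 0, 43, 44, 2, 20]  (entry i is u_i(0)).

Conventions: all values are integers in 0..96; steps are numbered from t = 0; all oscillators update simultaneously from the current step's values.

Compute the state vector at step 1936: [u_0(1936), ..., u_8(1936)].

Simulating step by step:
t=0: [5, 61, 53, 13, 0, 43, 44, 2, 20]
t=1: [52, 31, 54, 39, 34, 44, 31, 37, 57]
t=2: [70, 70, 75, 72, 69, 74, 71, 64, 72]
t=3: [45, 49, 44, 46, 49, 44, 49, 50, 46]
t=4: [86, 86, 85, 86, 87, 85, 87, 88, 85]
t=5: [18, 17, 19, 18, 17, 19, 17, 17, 18]
t=6: [33, 33, 34, 33, 33, 34, 33, 32, 34]
t=7: [62, 62, 63, 62, 62, 63, 62, 62, 62]
t=8: [63, 63, 63, 63, 63, 63, 64, 64, 63]
t=9: [61, 61, 62, 61, 61, 62, 61, 61, 61]
t=10: [65, 65, 65, 65, 65, 65, 66, 66, 65]
t=11: [57, 57, 58, 57, 57, 58, 57, 57, 57]
t=12: [72, 72, 72, 72, 72, 72, 73, 73, 72]
t=13: [44, 44, 45, 44, 44, 45, 44, 44, 44]
t=14: [83, 83, 83, 83, 83, 83, 83, 83, 83]
t=15: [24, 24, 24, 24, 24, 24, 24, 24, 24]
t=16: [45, 45, 45, 45, 45, 45, 45, 45, 45]
t=17: [85, 85, 85, 85, 85, 85, 85, 85, 85]
t=18: [20, 20, 20, 20, 20, 20, 20, 20, 20]
t=19: [37, 37, 37, 37, 37, 37, 37, 37, 37]
t=20: [70, 70, 70, 70, 70, 70, 70, 70, 70]
t=21: [49, 49, 49, 49, 49, 49, 49, 49, 49]
t=22: [89, 89, 89, 89, 89, 89, 89, 89, 89]
t=23: [13, 13, 13, 13, 13, 13, 13, 13, 13]
t=24: [24, 24, 24, 24, 24, 24, 24, 24, 24]

Answer: [37, 37, 37, 37, 37, 37, 37, 37, 37]
Key observation: The state at step 15, [24, 24, 24, 24, 24, 24, 24, 24, 24], reappears at step 24: the system is in a cycle of period 9 from step 15 on.  Therefore the state at step 1936 equals the state at step 15 + ((1936 - 15) mod 9) = 19, which is [37, 37, 37, 37, 37, 37, 37, 37, 37].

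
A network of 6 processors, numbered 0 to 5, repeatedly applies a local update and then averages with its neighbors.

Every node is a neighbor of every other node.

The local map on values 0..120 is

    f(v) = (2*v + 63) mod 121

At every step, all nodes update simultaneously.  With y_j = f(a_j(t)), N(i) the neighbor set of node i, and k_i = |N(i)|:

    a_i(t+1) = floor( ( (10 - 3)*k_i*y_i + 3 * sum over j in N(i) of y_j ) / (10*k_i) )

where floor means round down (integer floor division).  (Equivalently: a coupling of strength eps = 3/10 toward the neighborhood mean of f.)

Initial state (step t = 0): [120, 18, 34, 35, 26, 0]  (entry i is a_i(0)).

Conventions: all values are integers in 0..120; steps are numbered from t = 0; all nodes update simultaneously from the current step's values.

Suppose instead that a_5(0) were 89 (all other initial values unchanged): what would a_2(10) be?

Simulating step by step:
t=0: [120, 18, 34, 35, 26, 89]
t=1: [64, 88, 31, 32, 98, 101]
t=2: [59, 89, 16, 18, 25, 29]
t=3: [67, 106, 90, 92, 101, 29]
t=4: [56, 29, 8, 11, 23, 8]
t=5: [58, 24, 74, 78, 94, 74]
t=6: [64, 98, 84, 90, 33, 84]
t=7: [63, 29, 89, 19, 24, 89]
t=8: [74, 31, 108, 95, 102, 108]
t=9: [69, 14, 35, 19, 28, 35]
t=10: [76, 83, 32, 89, 101, 32]

Answer: a_2(10) = 32
Key observation: This trace re-runs the system from the modified initial state.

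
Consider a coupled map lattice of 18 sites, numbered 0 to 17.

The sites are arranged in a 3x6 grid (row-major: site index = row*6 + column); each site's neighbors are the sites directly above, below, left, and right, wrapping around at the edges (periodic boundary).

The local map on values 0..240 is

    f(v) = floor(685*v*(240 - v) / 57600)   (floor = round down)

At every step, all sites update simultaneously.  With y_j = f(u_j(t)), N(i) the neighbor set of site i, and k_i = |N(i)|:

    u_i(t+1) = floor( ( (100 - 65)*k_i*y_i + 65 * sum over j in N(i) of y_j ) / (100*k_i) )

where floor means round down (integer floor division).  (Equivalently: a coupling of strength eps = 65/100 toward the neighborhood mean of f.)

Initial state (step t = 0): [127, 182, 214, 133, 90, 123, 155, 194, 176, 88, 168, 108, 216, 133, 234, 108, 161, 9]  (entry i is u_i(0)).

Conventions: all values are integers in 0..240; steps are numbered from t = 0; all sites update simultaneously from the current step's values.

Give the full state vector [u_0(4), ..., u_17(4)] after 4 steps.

Simulating step by step:
t=0: [127, 182, 214, 133, 90, 123, 155, 194, 176, 88, 168, 108, 216, 133, 234, 108, 161, 9]
t=1: [142, 126, 95, 149, 159, 144, 136, 131, 102, 155, 153, 139, 105, 109, 92, 139, 133, 98]
t=2: [166, 167, 164, 160, 159, 162, 167, 168, 163, 160, 159, 164, 167, 167, 164, 163, 163, 166]
t=3: [145, 144, 148, 151, 151, 148, 144, 144, 148, 151, 151, 148, 144, 144, 147, 149, 149, 147]
t=4: [163, 163, 161, 159, 159, 161, 163, 163, 161, 159, 159, 161, 163, 163, 161, 160, 160, 161]

Answer: [163, 163, 161, 159, 159, 161, 163, 163, 161, 159, 159, 161, 163, 163, 161, 160, 160, 161]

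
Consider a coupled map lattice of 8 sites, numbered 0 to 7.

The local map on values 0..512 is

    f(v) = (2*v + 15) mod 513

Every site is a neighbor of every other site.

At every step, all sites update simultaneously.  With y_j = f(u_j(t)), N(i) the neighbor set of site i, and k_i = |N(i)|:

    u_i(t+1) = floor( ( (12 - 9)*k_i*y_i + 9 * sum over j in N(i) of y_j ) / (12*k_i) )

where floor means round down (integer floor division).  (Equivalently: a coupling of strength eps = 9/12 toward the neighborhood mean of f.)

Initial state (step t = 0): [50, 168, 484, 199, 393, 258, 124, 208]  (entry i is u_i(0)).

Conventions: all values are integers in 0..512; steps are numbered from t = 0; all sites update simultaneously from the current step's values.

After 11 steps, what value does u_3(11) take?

Answer: u_3(11) = 107

Derivation:
t=0: [50, 168, 484, 199, 393, 258, 124, 208]
t=1: [268, 301, 318, 310, 292, 254, 289, 313]
t=2: [81, 90, 95, 93, 87, 77, 87, 93]
t=3: [188, 191, 192, 192, 190, 187, 190, 192]
t=4: [394, 395, 396, 396, 395, 394, 395, 396]
t=5: [291, 292, 292, 292, 292, 291, 292, 292]
t=6: [85, 85, 85, 85, 85, 85, 85, 85]
t=7: [185, 185, 185, 185, 185, 185, 185, 185]
t=8: [385, 385, 385, 385, 385, 385, 385, 385]
t=9: [272, 272, 272, 272, 272, 272, 272, 272]
t=10: [46, 46, 46, 46, 46, 46, 46, 46]
t=11: [107, 107, 107, 107, 107, 107, 107, 107]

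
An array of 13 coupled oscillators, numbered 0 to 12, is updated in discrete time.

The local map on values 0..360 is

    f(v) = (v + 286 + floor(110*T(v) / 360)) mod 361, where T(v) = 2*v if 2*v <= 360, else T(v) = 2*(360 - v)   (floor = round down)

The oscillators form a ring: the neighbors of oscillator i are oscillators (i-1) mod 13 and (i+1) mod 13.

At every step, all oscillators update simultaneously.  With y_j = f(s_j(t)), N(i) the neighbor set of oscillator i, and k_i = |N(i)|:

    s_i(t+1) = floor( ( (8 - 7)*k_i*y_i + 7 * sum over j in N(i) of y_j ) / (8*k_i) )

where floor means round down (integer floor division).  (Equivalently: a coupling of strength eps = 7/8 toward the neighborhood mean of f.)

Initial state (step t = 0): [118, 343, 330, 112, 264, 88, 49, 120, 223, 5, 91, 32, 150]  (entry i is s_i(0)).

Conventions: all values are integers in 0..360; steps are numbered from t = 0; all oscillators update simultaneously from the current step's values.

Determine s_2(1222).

Simulating step by step:
t=0: [118, 343, 330, 112, 264, 88, 49, 120, 223, 5, 91, 32, 150]
t=1: [208, 204, 201, 240, 105, 117, 80, 117, 209, 168, 284, 145, 218]
t=2: [226, 224, 230, 168, 165, 78, 105, 136, 163, 234, 186, 231, 196]
t=3: [227, 232, 216, 209, 130, 130, 96, 140, 189, 206, 232, 220, 231]
t=4: [234, 231, 230, 187, 174, 109, 134, 148, 191, 226, 228, 233, 231]
t=5: [234, 234, 226, 219, 164, 163, 132, 177, 200, 226, 233, 233, 235]
t=6: [236, 234, 232, 212, 206, 166, 190, 183, 221, 228, 233, 235, 235]
t=7: [236, 235, 231, 229, 211, 217, 205, 223, 225, 232, 234, 235, 236]
t=8: [236, 235, 234, 230, 230, 225, 229, 228, 232, 234, 235, 236, 236]
t=9: [236, 236, 235, 234, 233, 233, 232, 234, 234, 235, 236, 236, 236]
t=10: [236, 236, 236, 235, 235, 235, 235, 235, 236, 236, 236, 236, 236]
t=11: [236, 236, 236, 236, 236, 236, 236, 236, 236, 236, 236, 236, 236]
t=12: [236, 236, 236, 236, 236, 236, 236, 236, 236, 236, 236, 236, 236]

Answer: s_2(1222) = 236
Key observation: The state at step 11, [236, 236, 236, 236, 236, 236, 236, 236, 236, 236, 236, 236, 236], reappears at step 12: the system is in a cycle of period 1 from step 11 on.  Therefore the state at step 1222 equals the state at step 11 + ((1222 - 11) mod 1) = 11, which is [236, 236, 236, 236, 236, 236, 236, 236, 236, 236, 236, 236, 236].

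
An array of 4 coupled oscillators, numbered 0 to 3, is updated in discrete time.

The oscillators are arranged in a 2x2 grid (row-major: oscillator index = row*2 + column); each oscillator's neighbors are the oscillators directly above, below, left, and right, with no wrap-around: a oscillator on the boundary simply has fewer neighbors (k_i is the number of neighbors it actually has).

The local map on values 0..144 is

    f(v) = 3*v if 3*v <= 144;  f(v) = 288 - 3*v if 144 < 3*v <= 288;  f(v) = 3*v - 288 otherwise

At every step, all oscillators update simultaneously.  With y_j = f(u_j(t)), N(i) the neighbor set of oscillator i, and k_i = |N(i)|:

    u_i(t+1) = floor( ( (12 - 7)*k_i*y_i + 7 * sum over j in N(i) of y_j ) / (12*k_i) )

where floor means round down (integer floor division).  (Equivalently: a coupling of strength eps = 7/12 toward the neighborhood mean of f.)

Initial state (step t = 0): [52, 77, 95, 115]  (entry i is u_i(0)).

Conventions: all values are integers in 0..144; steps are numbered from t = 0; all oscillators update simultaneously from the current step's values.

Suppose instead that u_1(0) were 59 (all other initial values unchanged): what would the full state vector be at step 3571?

Answer: [117, 117, 117, 117]
Key observation: The state at step 33, [45, 45, 45, 45], reappears at step 41: the system is in a cycle of period 8 from step 33 on.  Therefore the state at step 3571 equals the state at step 33 + ((3571 - 33) mod 8) = 35, which is [117, 117, 117, 117].

Derivation:
t=0: [52, 59, 95, 115]
t=1: [88, 101, 56, 57]
t=2: [49, 47, 91, 88]
t=3: [104, 106, 54, 55]
t=4: [55, 55, 95, 96]
t=5: [88, 87, 37, 36]
t=6: [50, 49, 84, 85]
t=7: [109, 108, 64, 65]
t=8: [54, 53, 78, 77]
t=9: [105, 107, 75, 77]
t=10: [39, 38, 50, 51]
t=11: [122, 121, 131, 129]
t=12: [85, 82, 95, 93]
t=13: [26, 29, 13, 16]
t=14: [69, 73, 53, 56]
t=15: [91, 87, 112, 107]
t=16: [28, 25, 34, 35]
t=17: [86, 86, 97, 95]
t=18: [22, 22, 10, 10]
t=19: [55, 55, 40, 40]
t=20: [122, 122, 120, 120]
t=21: [76, 76, 73, 73]
t=22: [62, 62, 66, 66]
t=23: [98, 98, 93, 93]
t=24: [6, 6, 8, 8]
t=25: [19, 19, 22, 22]
t=26: [59, 59, 63, 63]
t=27: [107, 107, 102, 102]
t=28: [28, 28, 22, 22]
t=29: [78, 78, 71, 71]
t=30: [60, 60, 68, 68]
t=31: [101, 101, 91, 91]
t=32: [15, 15, 15, 15]
t=33: [45, 45, 45, 45]
t=34: [135, 135, 135, 135]
t=35: [117, 117, 117, 117]
t=36: [63, 63, 63, 63]
t=37: [99, 99, 99, 99]
t=38: [9, 9, 9, 9]
t=39: [27, 27, 27, 27]
t=40: [81, 81, 81, 81]
t=41: [45, 45, 45, 45]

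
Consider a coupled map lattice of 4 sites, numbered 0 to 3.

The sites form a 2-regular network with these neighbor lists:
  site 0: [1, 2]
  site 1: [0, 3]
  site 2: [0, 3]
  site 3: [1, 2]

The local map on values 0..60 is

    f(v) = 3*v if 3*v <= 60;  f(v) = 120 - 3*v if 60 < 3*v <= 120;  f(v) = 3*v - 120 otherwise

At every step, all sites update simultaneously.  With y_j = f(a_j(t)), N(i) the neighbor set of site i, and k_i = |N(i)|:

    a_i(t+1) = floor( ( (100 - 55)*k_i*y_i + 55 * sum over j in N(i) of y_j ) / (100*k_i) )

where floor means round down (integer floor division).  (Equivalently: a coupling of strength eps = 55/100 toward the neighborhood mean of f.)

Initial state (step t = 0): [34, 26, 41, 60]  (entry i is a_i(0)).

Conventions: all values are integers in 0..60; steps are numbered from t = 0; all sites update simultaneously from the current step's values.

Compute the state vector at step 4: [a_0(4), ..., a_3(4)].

Simulating step by step:
t=0: [34, 26, 41, 60]
t=1: [20, 40, 22, 39]
t=2: [41, 17, 41, 16]
t=3: [16, 36, 15, 36]
t=4: [37, 21, 36, 21]

Answer: [37, 21, 36, 21]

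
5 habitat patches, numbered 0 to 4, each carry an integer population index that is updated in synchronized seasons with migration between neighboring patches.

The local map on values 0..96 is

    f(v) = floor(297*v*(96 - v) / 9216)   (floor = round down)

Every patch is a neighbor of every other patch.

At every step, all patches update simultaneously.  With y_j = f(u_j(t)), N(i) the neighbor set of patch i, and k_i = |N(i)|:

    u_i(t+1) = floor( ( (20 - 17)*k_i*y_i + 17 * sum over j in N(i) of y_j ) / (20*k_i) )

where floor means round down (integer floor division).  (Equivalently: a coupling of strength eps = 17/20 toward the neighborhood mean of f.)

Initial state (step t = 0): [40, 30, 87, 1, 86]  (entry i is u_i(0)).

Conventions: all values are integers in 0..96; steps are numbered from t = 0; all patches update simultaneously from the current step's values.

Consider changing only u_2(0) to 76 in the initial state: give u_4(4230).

Simulating step by step:
t=0: [40, 30, 76, 1, 86]
t=1: [40, 41, 42, 45, 43]
t=2: [72, 72, 72, 72, 72]
t=3: [55, 55, 55, 55, 55]
t=4: [72, 72, 72, 72, 72]

Answer: u_4(4230) = 72
Key observation: The state at step 2, [72, 72, 72, 72, 72], reappears at step 4: the system is in a cycle of period 2 from step 2 on.  Therefore the state at step 4230 equals the state at step 2 + ((4230 - 2) mod 2) = 2, which is [72, 72, 72, 72, 72].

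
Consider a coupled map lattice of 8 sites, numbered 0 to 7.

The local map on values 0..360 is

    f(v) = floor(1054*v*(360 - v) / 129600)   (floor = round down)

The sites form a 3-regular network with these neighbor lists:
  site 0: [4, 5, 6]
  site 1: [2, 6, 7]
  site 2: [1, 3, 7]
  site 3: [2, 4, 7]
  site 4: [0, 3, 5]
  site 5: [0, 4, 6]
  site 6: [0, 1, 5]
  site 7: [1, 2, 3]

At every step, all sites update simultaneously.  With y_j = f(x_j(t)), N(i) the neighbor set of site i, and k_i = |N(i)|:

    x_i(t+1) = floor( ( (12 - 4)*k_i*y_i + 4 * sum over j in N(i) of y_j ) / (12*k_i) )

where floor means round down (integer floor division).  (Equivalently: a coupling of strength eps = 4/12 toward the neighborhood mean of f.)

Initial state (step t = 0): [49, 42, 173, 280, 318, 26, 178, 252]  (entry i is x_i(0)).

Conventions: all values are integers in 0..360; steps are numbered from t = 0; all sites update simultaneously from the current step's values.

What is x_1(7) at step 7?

Answer: x_1(7) = 226

Derivation:
t=0: [49, 42, 173, 280, 318, 26, 178, 252]
t=1: [131, 155, 232, 187, 113, 101, 208, 208]
t=2: [239, 255, 247, 255, 230, 222, 250, 256]
t=3: [236, 218, 222, 220, 239, 243, 226, 217]
t=4: [237, 250, 249, 248, 236, 233, 243, 251]
t=5: [236, 223, 223, 225, 236, 238, 231, 222]
t=6: [237, 247, 248, 246, 238, 236, 241, 248]
t=7: [236, 226, 225, 228, 235, 236, 233, 225]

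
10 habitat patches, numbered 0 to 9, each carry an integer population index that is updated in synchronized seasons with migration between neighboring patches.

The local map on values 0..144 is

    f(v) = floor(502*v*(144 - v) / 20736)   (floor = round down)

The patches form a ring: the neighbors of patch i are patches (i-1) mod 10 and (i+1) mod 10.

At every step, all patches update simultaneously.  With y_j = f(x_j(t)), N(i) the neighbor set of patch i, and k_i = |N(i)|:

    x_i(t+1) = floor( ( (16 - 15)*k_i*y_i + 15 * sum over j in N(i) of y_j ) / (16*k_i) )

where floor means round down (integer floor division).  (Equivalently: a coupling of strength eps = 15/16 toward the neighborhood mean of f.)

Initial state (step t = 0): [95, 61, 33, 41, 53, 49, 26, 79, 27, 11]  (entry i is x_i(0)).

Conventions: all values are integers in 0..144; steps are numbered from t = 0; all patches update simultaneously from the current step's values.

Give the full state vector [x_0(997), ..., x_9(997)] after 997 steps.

Simulating step by step:
t=0: [95, 61, 33, 41, 53, 49, 26, 79, 27, 11]
t=1: [80, 101, 110, 102, 107, 96, 115, 78, 79, 90]
t=2: [111, 106, 103, 93, 106, 88, 115, 103, 120, 123]
t=3: [80, 95, 105, 100, 115, 90, 108, 76, 81, 77]
t=4: [118, 111, 108, 90, 109, 88, 119, 109, 124, 123]
t=5: [74, 84, 101, 94, 116, 84, 103, 67, 75, 66]
t=6: [123, 115, 116, 92, 115, 92, 121, 114, 124, 124]
t=7: [69, 70, 96, 81, 112, 76, 96, 64, 70, 60]
t=8: [123, 118, 123, 100, 121, 100, 123, 118, 122, 124]
t=9: [66, 62, 88, 67, 103, 67, 88, 63, 66, 62]
t=10: [123, 121, 123, 111, 122, 111, 123, 121, 123, 123]
t=11: [64, 62, 76, 64, 86, 64, 76, 62, 64, 62]
t=12: [123, 123, 123, 122, 122, 122, 123, 123, 123, 123]
t=13: [62, 62, 62, 63, 64, 63, 62, 62, 62, 62]
t=14: [123, 123, 123, 123, 123, 123, 123, 123, 123, 123]
t=15: [62, 62, 62, 62, 62, 62, 62, 62, 62, 62]
t=16: [123, 123, 123, 123, 123, 123, 123, 123, 123, 123]

Answer: [62, 62, 62, 62, 62, 62, 62, 62, 62, 62]
Key observation: The state at step 14, [123, 123, 123, 123, 123, 123, 123, 123, 123, 123], reappears at step 16: the system is in a cycle of period 2 from step 14 on.  Therefore the state at step 997 equals the state at step 14 + ((997 - 14) mod 2) = 15, which is [62, 62, 62, 62, 62, 62, 62, 62, 62, 62].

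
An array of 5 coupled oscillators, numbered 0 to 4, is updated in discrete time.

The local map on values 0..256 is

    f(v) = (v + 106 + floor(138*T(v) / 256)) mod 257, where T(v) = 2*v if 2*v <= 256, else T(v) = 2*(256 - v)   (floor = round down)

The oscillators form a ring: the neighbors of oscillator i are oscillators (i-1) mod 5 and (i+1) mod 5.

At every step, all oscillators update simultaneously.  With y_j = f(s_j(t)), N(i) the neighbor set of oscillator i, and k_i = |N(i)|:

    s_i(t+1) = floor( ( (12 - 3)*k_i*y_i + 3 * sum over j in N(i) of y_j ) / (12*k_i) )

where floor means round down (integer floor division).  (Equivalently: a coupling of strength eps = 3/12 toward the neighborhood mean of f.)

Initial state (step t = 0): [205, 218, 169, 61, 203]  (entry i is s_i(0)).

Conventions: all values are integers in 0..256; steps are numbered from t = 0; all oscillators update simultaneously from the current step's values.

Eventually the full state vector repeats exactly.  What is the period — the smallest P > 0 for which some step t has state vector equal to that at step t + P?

Answer: 4
Key observation: The state at step 17, [113, 113, 113, 113, 113], reappears at step 21 — and no state repeats earlier — so the cycle the system enters has period 4.

Derivation:
t=0: [205, 218, 169, 61, 203]
t=1: [108, 107, 125, 201, 124]
t=2: [76, 75, 103, 108, 102]
t=3: [12, 11, 56, 70, 54]
t=4: [140, 140, 213, 243, 211]
t=5: [113, 113, 108, 106, 108]
t=6: [81, 81, 73, 70, 73]
t=7: [14, 14, 33, 188, 33]
t=8: [139, 139, 161, 126, 161]
t=9: [113, 113, 112, 110, 112]
t=10: [82, 82, 80, 78, 80]
t=11: [18, 18, 15, 12, 15]
t=12: [142, 142, 136, 131, 136]
t=13: [113, 113, 113, 114, 113]
t=14: [83, 83, 83, 84, 83]
t=15: [21, 21, 21, 22, 21]
t=16: [149, 149, 149, 150, 149]
t=17: [113, 113, 113, 113, 113]
t=18: [83, 83, 83, 83, 83]
t=19: [21, 21, 21, 21, 21]
t=20: [149, 149, 149, 149, 149]
t=21: [113, 113, 113, 113, 113]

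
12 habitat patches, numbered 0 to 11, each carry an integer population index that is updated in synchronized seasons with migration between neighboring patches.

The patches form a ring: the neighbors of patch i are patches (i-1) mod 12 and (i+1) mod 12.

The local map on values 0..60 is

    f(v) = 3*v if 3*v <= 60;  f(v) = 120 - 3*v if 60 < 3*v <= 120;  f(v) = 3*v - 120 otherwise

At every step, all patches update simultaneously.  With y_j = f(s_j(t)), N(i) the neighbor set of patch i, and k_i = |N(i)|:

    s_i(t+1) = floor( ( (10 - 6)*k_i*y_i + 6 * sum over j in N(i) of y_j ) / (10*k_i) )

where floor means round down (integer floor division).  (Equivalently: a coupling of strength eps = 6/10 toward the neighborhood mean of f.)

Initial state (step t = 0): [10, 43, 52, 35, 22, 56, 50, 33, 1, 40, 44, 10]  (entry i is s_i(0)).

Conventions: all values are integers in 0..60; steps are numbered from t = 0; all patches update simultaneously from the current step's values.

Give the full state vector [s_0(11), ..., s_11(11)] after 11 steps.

Simulating step by step:
t=0: [10, 43, 52, 35, 22, 56, 50, 33, 1, 40, 44, 10]
t=1: [23, 23, 21, 33, 40, 44, 32, 18, 7, 4, 13, 24]
t=2: [50, 52, 44, 25, 9, 12, 29, 35, 28, 22, 33, 46]
t=3: [28, 27, 29, 29, 35, 32, 28, 26, 35, 38, 30, 22]
t=4: [42, 36, 34, 27, 23, 24, 34, 32, 20, 15, 30, 41]
t=5: [6, 12, 22, 36, 46, 39, 28, 33, 44, 45, 26, 12]
t=6: [28, 36, 36, 26, 11, 17, 21, 22, 15, 22, 32, 32]
t=7: [25, 19, 21, 30, 41, 47, 54, 52, 50, 42, 33, 27]
t=8: [46, 53, 48, 30, 16, 21, 33, 36, 24, 17, 21, 35]
t=9: [23, 28, 30, 33, 45, 43, 29, 25, 38, 51, 42, 28]
t=10: [42, 38, 29, 21, 15, 18, 29, 29, 25, 16, 23, 31]
t=11: [12, 14, 32, 46, 51, 45, 39, 36, 42, 48, 42, 27]

Answer: [12, 14, 32, 46, 51, 45, 39, 36, 42, 48, 42, 27]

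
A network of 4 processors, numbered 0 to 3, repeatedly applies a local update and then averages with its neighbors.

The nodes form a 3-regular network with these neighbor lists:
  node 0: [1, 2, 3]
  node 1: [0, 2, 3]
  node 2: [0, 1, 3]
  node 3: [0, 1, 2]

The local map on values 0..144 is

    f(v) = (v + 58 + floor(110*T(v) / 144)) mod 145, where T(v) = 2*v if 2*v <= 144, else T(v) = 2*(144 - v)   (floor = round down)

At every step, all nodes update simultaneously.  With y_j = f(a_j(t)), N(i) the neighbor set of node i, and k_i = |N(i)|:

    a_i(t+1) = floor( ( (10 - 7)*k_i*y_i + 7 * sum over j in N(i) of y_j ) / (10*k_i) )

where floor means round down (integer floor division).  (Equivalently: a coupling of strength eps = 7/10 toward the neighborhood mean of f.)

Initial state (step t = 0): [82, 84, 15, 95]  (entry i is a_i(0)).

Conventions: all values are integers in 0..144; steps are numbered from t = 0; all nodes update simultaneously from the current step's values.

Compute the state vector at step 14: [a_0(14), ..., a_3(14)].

Simulating step by step:
t=0: [82, 84, 15, 95]
t=1: [88, 88, 88, 88]
t=2: [86, 86, 86, 86]
t=3: [87, 87, 87, 87]
t=4: [87, 87, 87, 87]
t=5: [87, 87, 87, 87]
t=6: [87, 87, 87, 87]
t=7: [87, 87, 87, 87]
t=8: [87, 87, 87, 87]
t=9: [87, 87, 87, 87]
t=10: [87, 87, 87, 87]
t=11: [87, 87, 87, 87]
t=12: [87, 87, 87, 87]
t=13: [87, 87, 87, 87]
t=14: [87, 87, 87, 87]

Answer: [87, 87, 87, 87]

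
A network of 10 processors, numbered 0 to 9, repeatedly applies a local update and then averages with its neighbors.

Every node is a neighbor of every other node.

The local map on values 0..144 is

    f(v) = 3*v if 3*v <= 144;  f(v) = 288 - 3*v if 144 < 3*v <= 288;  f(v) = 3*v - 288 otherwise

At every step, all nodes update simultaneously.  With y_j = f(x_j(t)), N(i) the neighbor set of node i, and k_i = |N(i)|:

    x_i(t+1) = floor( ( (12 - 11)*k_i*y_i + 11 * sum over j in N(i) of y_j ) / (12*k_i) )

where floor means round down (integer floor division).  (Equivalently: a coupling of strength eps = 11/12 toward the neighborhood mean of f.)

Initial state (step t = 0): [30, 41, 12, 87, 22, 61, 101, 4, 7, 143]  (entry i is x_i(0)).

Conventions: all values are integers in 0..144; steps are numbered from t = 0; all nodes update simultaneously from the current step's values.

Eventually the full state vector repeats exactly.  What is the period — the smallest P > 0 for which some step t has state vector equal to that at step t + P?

Answer: 4
Key observation: The state at step 4, [18, 18, 18, 18, 18, 18, 18, 18, 18, 18], reappears at step 8 — and no state repeats earlier — so the cycle the system enters has period 4.

Derivation:
t=0: [30, 41, 12, 87, 22, 61, 101, 4, 7, 143]
t=1: [63, 62, 64, 64, 63, 62, 64, 64, 64, 62]
t=2: [98, 98, 98, 98, 98, 98, 98, 98, 98, 98]
t=3: [6, 6, 6, 6, 6, 6, 6, 6, 6, 6]
t=4: [18, 18, 18, 18, 18, 18, 18, 18, 18, 18]
t=5: [54, 54, 54, 54, 54, 54, 54, 54, 54, 54]
t=6: [126, 126, 126, 126, 126, 126, 126, 126, 126, 126]
t=7: [90, 90, 90, 90, 90, 90, 90, 90, 90, 90]
t=8: [18, 18, 18, 18, 18, 18, 18, 18, 18, 18]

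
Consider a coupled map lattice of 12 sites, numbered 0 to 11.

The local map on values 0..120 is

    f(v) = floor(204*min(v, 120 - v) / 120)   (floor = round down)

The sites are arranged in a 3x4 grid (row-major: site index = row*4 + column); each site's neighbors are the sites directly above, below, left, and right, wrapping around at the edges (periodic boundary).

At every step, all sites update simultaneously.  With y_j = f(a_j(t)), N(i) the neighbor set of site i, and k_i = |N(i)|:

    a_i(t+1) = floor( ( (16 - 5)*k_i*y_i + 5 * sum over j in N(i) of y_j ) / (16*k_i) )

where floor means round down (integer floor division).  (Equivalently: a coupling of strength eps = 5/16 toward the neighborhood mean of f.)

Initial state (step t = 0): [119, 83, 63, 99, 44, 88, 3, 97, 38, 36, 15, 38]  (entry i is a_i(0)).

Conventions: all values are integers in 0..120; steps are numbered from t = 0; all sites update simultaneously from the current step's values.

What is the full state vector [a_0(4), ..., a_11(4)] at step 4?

Answer: [75, 87, 68, 63, 92, 94, 72, 72, 84, 84, 63, 88]

Derivation:
t=0: [119, 83, 63, 99, 44, 88, 3, 97, 38, 36, 15, 38]
t=1: [19, 59, 75, 39, 63, 52, 20, 40, 59, 57, 34, 56]
t=2: [50, 91, 72, 66, 88, 85, 45, 69, 93, 92, 62, 88]
t=3: [77, 54, 80, 86, 58, 58, 77, 80, 49, 51, 87, 62]
t=4: [75, 87, 68, 63, 92, 94, 72, 72, 84, 84, 63, 88]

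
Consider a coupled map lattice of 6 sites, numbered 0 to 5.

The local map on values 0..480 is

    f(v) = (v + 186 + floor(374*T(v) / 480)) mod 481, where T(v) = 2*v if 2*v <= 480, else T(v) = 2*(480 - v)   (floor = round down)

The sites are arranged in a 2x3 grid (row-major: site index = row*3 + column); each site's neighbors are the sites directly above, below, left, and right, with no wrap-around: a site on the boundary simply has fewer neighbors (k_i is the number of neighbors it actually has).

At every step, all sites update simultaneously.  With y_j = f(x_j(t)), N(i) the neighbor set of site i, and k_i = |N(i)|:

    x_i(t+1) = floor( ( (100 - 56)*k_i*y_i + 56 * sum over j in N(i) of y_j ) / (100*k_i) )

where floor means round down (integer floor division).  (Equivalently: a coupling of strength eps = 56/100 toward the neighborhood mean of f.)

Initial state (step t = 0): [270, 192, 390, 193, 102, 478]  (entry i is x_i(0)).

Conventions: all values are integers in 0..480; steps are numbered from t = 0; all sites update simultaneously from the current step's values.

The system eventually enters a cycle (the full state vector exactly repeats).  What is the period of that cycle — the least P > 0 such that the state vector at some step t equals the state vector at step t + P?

Answer: 2
Key observation: The state at step 6, [290, 290, 290, 290, 290, 290], reappears at step 8 — and no state repeats earlier — so the cycle the system enters has period 2.

Derivation:
t=0: [270, 192, 390, 193, 102, 478]
t=1: [243, 269, 210, 296, 304, 272]
t=2: [304, 290, 275, 294, 290, 279]
t=3: [286, 291, 296, 287, 291, 295]
t=4: [291, 290, 288, 291, 290, 288]
t=5: [290, 291, 291, 290, 291, 291]
t=6: [290, 290, 290, 290, 290, 290]
t=7: [291, 291, 291, 291, 291, 291]
t=8: [290, 290, 290, 290, 290, 290]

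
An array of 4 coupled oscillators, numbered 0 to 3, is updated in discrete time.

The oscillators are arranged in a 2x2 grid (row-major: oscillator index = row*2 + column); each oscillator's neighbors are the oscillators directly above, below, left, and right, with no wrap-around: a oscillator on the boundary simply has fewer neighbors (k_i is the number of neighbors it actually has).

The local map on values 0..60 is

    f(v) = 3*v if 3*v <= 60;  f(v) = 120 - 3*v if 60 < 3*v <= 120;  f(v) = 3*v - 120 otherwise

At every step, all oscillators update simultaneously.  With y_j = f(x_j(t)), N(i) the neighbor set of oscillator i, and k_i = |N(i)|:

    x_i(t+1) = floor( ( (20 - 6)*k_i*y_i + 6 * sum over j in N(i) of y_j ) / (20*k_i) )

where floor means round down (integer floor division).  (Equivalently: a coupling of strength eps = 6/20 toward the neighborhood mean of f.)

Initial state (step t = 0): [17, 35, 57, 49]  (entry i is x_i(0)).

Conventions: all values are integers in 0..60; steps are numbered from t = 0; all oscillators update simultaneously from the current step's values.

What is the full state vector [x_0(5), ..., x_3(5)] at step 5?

Answer: [25, 37, 30, 32]

Derivation:
t=0: [17, 35, 57, 49]
t=1: [45, 22, 47, 28]
t=2: [21, 45, 22, 36]
t=3: [50, 20, 48, 18]
t=4: [33, 54, 29, 50]
t=5: [25, 37, 30, 32]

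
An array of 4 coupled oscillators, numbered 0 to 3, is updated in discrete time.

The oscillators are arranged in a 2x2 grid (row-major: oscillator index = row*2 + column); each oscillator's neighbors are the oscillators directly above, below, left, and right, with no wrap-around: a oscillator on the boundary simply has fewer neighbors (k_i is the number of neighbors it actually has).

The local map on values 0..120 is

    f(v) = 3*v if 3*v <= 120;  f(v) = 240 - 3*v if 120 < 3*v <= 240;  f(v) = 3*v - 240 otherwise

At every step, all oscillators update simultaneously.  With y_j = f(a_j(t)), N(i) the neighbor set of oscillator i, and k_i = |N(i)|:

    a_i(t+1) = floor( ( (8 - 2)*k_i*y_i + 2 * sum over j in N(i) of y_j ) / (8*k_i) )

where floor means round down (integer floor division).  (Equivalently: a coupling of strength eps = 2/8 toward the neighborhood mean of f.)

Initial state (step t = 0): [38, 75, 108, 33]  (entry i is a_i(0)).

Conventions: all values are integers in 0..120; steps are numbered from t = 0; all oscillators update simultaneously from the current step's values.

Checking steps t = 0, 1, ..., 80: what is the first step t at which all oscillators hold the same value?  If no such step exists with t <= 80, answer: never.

Simulating step by step:
t=0: [38, 75, 108, 33]  (not all equal)
t=1: [97, 37, 89, 86]  (not all equal)
t=2: [55, 91, 28, 30]  (not all equal)
t=3: [70, 45, 83, 82]  (not all equal)
t=4: [36, 83, 11, 18]  (not all equal)
t=5: [86, 27, 45, 45]  (not all equal)
t=6: [36, 76, 94, 102]  (not all equal)
t=7: [87, 30, 53, 56]  (not all equal)
t=8: [37, 79, 72, 75]  (not all equal)
t=9: [86, 18, 33, 14]  (not all equal)
t=10: [32, 48, 81, 50]  (not all equal)
t=11: [84, 95, 25, 79]  (not all equal)
t=12: [24, 35, 58, 17]  (not all equal)
t=13: [75, 94, 64, 59]  (not all equal)
t=14: [22, 41, 45, 58]  (not all equal)
t=15: [77, 104, 95, 77]  (not all equal)
t=16: [21, 56, 36, 21]  (not all equal)
t=17: [69, 69, 96, 69]  (not all equal)
t=18: [34, 33, 44, 34]  (not all equal)
t=19: [102, 99, 106, 102]  (not all equal)
t=20: [66, 59, 75, 66]  (not all equal)
t=21: [41, 57, 21, 41]  (not all equal)
t=22: [104, 81, 76, 104]  (not all equal)
t=23: [55, 20, 27, 55]  (not all equal)
t=24: [73, 63, 79, 73]  (not all equal)
t=25: [22, 43, 7, 22]  (not all equal)
t=26: [66, 99, 32, 66]  (not all equal)
t=27: [50, 53, 82, 50]  (not all equal)
t=28: [78, 83, 27, 78]  (not all equal)
t=29: [15, 8, 62, 15]  (not all equal)
t=30: [43, 29, 51, 43]  (not all equal)
t=31: [105, 93, 93, 105]  (not all equal)
t=32: [66, 48, 48, 66]  (not all equal)
t=33: [55, 82, 82, 55]  (not all equal)
t=34: [57, 23, 23, 57]  (not all equal)
t=35: [69, 69, 69, 69]  (all equal)

Answer: 35
Key observation: Synchronization is absorbing here: once all oscillators are equal they stay equal, and step 35 is the first all-equal step.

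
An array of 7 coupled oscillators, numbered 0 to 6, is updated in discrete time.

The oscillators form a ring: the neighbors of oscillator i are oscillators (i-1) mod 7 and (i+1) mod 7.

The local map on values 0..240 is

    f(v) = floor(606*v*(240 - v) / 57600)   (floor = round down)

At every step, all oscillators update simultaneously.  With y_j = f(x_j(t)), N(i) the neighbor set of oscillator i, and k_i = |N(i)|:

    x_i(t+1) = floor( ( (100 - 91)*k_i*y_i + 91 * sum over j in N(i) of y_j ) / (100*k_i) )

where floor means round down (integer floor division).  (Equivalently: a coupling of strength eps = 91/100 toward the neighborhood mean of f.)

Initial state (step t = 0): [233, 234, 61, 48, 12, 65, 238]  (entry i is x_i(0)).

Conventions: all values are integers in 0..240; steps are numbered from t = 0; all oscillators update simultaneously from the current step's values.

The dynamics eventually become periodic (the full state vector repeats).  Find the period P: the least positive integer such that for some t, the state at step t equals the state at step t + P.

Simulating step by step:
t=0: [233, 234, 61, 48, 12, 65, 238]
t=1: [10, 60, 60, 73, 100, 25, 62]
t=2: [106, 72, 119, 129, 96, 124, 46]
t=3: [113, 147, 139, 148, 150, 121, 144]
t=4: [144, 148, 143, 144, 146, 144, 150]
t=5: [142, 144, 144, 144, 144, 143, 144]
t=6: [145, 145, 145, 145, 145, 145, 145]
t=7: [144, 144, 144, 144, 144, 144, 144]
t=8: [145, 145, 145, 145, 145, 145, 145]

Answer: 2
Key observation: The state at step 6, [145, 145, 145, 145, 145, 145, 145], reappears at step 8 — and no state repeats earlier — so the cycle the system enters has period 2.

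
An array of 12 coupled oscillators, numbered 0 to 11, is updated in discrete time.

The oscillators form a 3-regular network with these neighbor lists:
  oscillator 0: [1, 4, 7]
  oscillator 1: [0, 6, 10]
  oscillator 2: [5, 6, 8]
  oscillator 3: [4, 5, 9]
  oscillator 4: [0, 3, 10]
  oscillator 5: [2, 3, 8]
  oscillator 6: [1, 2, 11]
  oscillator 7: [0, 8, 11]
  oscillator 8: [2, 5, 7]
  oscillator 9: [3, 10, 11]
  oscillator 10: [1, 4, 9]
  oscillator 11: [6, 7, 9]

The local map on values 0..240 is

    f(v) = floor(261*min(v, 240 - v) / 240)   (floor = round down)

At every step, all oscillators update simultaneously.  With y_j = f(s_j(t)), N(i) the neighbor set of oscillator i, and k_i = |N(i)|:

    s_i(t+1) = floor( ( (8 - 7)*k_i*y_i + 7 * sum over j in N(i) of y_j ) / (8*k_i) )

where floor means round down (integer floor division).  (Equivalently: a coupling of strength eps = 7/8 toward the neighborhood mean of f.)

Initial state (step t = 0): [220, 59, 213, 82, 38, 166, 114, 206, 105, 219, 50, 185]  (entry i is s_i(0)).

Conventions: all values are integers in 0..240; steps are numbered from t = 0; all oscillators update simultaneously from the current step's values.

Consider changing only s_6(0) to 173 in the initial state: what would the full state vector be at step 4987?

Answer: [125, 125, 123, 125, 125, 123, 124, 124, 123, 125, 126, 125]
Key observation: The state at step 13, [125, 125, 123, 125, 125, 123, 124, 124, 123, 125, 126, 125], reappears at step 15: the system is in a cycle of period 2 from step 13 on.  Therefore the state at step 4987 equals the state at step 13 + ((4987 - 13) mod 2) = 13, which is [125, 125, 123, 125, 125, 123, 124, 124, 123, 125, 126, 125].

Derivation:
t=0: [220, 59, 213, 82, 38, 166, 173, 206, 105, 219, 50, 185]
t=1: [43, 50, 81, 52, 52, 77, 53, 61, 56, 61, 43, 45]
t=2: [57, 50, 69, 66, 50, 69, 62, 53, 76, 52, 57, 61]
t=3: [55, 61, 74, 62, 63, 75, 65, 68, 70, 64, 55, 60]
t=4: [67, 63, 76, 71, 62, 75, 70, 67, 77, 64, 66, 69]
t=5: [69, 72, 80, 72, 72, 80, 75, 76, 78, 73, 68, 72]
t=6: [78, 76, 84, 80, 75, 83, 81, 79, 85, 76, 77, 80]
t=7: [82, 84, 90, 84, 84, 90, 86, 87, 89, 85, 81, 85]
t=8: [91, 90, 95, 93, 89, 94, 93, 92, 96, 90, 90, 92]
t=9: [97, 98, 102, 98, 98, 102, 100, 100, 101, 99, 96, 99]
t=10: [106, 105, 109, 107, 105, 108, 107, 107, 109, 105, 106, 107]
t=11: [114, 115, 117, 115, 115, 117, 116, 116, 117, 115, 114, 115]
t=12: [125, 124, 126, 125, 123, 126, 125, 125, 126, 124, 124, 125]
t=13: [125, 125, 123, 125, 125, 123, 124, 124, 123, 125, 126, 125]
t=14: [125, 124, 126, 125, 124, 126, 125, 125, 126, 124, 124, 125]
t=15: [125, 125, 123, 125, 125, 123, 124, 124, 123, 125, 126, 125]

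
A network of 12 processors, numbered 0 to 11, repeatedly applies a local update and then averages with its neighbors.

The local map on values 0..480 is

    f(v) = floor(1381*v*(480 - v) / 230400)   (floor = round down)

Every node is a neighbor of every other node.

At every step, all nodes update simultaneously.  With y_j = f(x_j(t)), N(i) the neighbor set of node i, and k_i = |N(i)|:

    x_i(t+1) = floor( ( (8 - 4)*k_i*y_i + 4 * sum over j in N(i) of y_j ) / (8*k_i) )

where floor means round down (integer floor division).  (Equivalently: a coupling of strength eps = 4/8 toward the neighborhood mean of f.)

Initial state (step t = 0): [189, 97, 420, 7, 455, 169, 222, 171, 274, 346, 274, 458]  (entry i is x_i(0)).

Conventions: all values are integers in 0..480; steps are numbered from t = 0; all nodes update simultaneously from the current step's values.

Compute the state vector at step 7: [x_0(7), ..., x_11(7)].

Answer: [305, 305, 305, 305, 305, 305, 305, 305, 305, 305, 305, 305]

Derivation:
t=0: [189, 97, 420, 7, 455, 169, 222, 171, 274, 346, 274, 458]
t=1: [275, 227, 194, 134, 157, 269, 282, 269, 279, 252, 279, 153]
t=2: [331, 334, 329, 304, 316, 332, 330, 332, 331, 334, 331, 314]
t=3: [297, 296, 298, 308, 304, 296, 297, 296, 297, 296, 297, 305]
t=4: [324, 324, 324, 320, 322, 324, 324, 324, 324, 324, 324, 321]
t=5: [302, 302, 302, 304, 303, 302, 302, 302, 302, 302, 302, 303]
t=6: [321, 321, 321, 320, 321, 321, 321, 321, 321, 321, 321, 321]
t=7: [305, 305, 305, 305, 305, 305, 305, 305, 305, 305, 305, 305]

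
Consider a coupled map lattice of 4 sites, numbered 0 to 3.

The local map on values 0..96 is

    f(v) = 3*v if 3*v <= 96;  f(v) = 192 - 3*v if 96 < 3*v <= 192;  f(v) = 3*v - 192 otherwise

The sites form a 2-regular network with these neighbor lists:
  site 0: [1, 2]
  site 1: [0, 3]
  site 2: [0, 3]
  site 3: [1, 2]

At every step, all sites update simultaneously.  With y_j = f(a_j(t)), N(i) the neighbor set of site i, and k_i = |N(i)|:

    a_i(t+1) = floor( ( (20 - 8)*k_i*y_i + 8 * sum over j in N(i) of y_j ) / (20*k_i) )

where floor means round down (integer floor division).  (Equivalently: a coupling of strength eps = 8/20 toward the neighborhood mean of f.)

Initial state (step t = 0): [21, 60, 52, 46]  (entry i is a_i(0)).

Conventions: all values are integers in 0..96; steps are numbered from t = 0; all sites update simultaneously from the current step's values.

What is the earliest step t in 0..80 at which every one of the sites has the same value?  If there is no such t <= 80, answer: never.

Answer: never
Key observation: The state at step 38 reappears at step 45 — the system is in a cycle of period 7 from step 38 on.  No step 0..45 is synchronized, and the cycle repeats forever, so no step up to 80 (or ever) has all sites equal.

Derivation:
t=0: [21, 60, 52, 46]  (not all equal)
t=1: [47, 30, 45, 42]  (not all equal)
t=2: [60, 77, 57, 69]  (not all equal)
t=3: [19, 28, 18, 21]  (not all equal)
t=4: [61, 74, 56, 65]  (not all equal)
t=5: [16, 20, 16, 12]  (not all equal)
t=6: [50, 52, 45, 43]  (not all equal)
t=7: [43, 42, 55, 56]  (not all equal)
t=8: [56, 57, 33, 33]  (not all equal)
t=9: [37, 36, 79, 78]  (not all equal)
t=10: [74, 75, 51, 51]  (not all equal)
t=11: [32, 33, 37, 37]  (not all equal)
t=12: [92, 91, 84, 83]  (not all equal)
t=13: [78, 76, 64, 62]  (not all equal)
t=14: [32, 31, 9, 10]  (not all equal)
t=15: [81, 81, 41, 42]  (not all equal)
t=16: [54, 54, 64, 63]  (not all equal)
t=17: [24, 24, 6, 7]  (not all equal)
t=18: [61, 61, 29, 30]  (not all equal)
t=19: [24, 25, 72, 73]  (not all equal)
t=20: [63, 64, 34, 36]  (not all equal)
t=21: [19, 17, 71, 68]  (not all equal)
t=22: [48, 44, 26, 21]  (not all equal)
t=23: [56, 58, 69, 65]  (not all equal)
t=24: [21, 16, 14, 8]  (not all equal)
t=25: [55, 46, 42, 32]  (not all equal)
t=26: [40, 57, 64, 81]  (not all equal)
t=27: [47, 37, 24, 34]  (not all equal)
t=28: [61, 76, 71, 84]  (not all equal)
t=29: [16, 35, 26, 47]  (not all equal)
t=30: [61, 72, 66, 63]  (not all equal)
t=31: [11, 16, 6, 7]  (not all equal)
t=32: [33, 39, 21, 25]  (not all equal)
t=33: [83, 78, 71, 72]  (not all equal)
t=34: [46, 41, 28, 27]  (not all equal)
t=35: [63, 68, 77, 79]  (not all equal)
t=36: [12, 16, 33, 37]  (not all equal)
t=37: [49, 52, 79, 76]  (not all equal)
t=38: [43, 37, 43, 37]  (not all equal)
t=39: [66, 77, 66, 77]  (not all equal)
t=40: [12, 32, 12, 32]  (not all equal)
t=41: [48, 84, 48, 84]  (not all equal)
t=42: [50, 57, 50, 57]  (not all equal)
t=43: [37, 25, 37, 25]  (not all equal)
t=44: [79, 76, 79, 76]  (not all equal)
t=45: [43, 37, 43, 37]  (not all equal)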